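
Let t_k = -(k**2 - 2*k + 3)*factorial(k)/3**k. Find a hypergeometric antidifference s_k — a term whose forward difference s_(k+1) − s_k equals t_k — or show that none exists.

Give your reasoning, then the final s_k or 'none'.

Step 1: r(k) = (k**3 + k**2 + 2*k + 2)/(3*(k**2 - 2*k + 3)).
So A=k/3 + 1/3 and B=1, with C=k**2 - 2*k + 3.
Solve (k/3 + 1/3)·f(k+1) − (1)·f(k) = k**2 - 2*k + 3.
Degrees (1,0,2) ⇒ d ≤ 1.
Solving with deg f ≤ 1: f(k) = 3*(k - 1).
Then R = B(k−1)f/C = 3*(k - 1)/(k**2 - 2*k + 3), so s_k = R(k)·t_k = -3**(1 - k)*(k - 1)*factorial(k).
Verify: -(k**2 - 2*k + 3)*factorial(k)/3**k matches t_k.

s_k = -3**(1 - k)*(k - 1)*factorial(k)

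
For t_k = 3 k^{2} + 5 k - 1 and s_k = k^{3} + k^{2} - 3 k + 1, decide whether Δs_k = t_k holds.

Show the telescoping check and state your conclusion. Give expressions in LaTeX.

Valid — Δs_k = t_k.

s_(k+1) = k*(k**2 + 4*k + 2)
s_(k+1) − s_k = 3*k**2 + 5*k - 1
(s_(k+1) − s_k) − t_k = 0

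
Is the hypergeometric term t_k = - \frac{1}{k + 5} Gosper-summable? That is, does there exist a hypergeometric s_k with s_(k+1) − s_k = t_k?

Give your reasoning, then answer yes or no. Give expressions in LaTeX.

No — key equation has no polynomial f.

t_(k+1)/t_k = (k + 5)/(k + 6).
A = k + 5, B = k + 6, C = 1.
f must satisfy (k + 5)·f(k+1) − (k + 5)·f(k) = 1.
d = 0 from the (1,1,0) case.
Put f(k) = c0: A·f(k+1) − B(k−1)·f(k) − C = -1; need -1 = 0 — inconsistent ⇒ no f, not summable.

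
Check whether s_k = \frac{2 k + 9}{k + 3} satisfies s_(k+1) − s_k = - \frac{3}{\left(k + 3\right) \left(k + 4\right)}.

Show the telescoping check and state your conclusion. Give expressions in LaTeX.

Valid: the claim telescopes to t_k.

s_(k+1) = (2*k + 11)/(k + 4)
s_(k+1) − s_k = -3/(k**2 + 7*k + 12)
(s_(k+1) − s_k) − t_k = 0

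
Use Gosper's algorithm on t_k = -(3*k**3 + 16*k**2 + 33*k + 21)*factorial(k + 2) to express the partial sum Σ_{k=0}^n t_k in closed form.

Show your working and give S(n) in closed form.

S(n) = -(n + 1)*(3*n + 7)*factorial(n + 3)

Step 1: r(k) = (3*k**4 + 34*k**3 + 149*k**2 + 295*k + 219)/(3*k**3 + 16*k**2 + 33*k + 21).
Factor: A=k + 3; B=1; C=k**3 + 16*k**2/3 + 11*k + 7.
f must satisfy (k + 3)·f(k+1) − (1)·f(k) = k**3 + 16*k**2/3 + 11*k + 7.
Degrees (1,0,3) ⇒ d ≤ 2.
Solve for f: f(k) = k*(3*k + 4)/3 (degree 2 ≤ 2).
Then R = B(k−1)f/C = k*(3*k + 4)/(3*k**3 + 16*k**2 + 33*k + 21), so s_k = R(k)·t_k = -k*(3*k + 4)*factorial(k + 2).
Δs = -(3*k**3 + 16*k**2 + 33*k + 21)*factorial(k + 2), as required.
s_(n+1) = -(n + 1)*(3*n + 7)*factorial(n + 3) and s_(0) = 0, so S(n) = -(n + 1)*(3*n + 7)*factorial(n + 3).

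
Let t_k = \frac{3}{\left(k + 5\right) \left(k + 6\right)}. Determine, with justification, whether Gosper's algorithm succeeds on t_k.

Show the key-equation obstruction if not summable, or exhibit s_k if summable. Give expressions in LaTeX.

The ratio is (k + 5)/(k + 7).
So A=k + 5 and B=k + 7, with C=1.
Key eq: (k + 5)·f(k+1) = (k + 6)·f(k) + (1).
Bound: deg f ≤ 1.
Match coefficients ⇒ f(k) = k/5.
Certificate R = B(k−1)f/C = k*(k + 6)/5 gives s_k = 3*k/(5*(k + 5)).
Verify: 3/(k**2 + 11*k + 30) matches t_k.

Yes. s_k = \frac{3 k}{5 \left(k + 5\right)}.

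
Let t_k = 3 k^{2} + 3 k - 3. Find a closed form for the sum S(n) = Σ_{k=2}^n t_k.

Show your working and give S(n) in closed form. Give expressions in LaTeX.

S(n) = n^{3} + 3 n^{2} - n - 3

t_(k+1)/t_k = (k + (k + 1)**2)/(k**2 + k - 1).
A = 1, B = 1, C = k**2 + k - 1.
Set up (1)·f(k+1) − (1)·f(k) − (k**2 + k - 1) = 0.
Bound: deg f ≤ 3.
Match coefficients ⇒ f(k) = k*(k - 2)*(k + 2)/3.
R(k) = B(k−1)·f(k)/C(k) = k*(k - 2)*(k + 2)/(3*(k**2 + k - 1)); s_k = R·t_k = k*(k**2 - 4).
Δs = 3*k**2 + 3*k - 3, as required.
Telescope: S(n) = s_(n+1) − s_(2) = n**3 + 3*n**2 - n - 3 − (0) = n**3 + 3*n**2 - n - 3.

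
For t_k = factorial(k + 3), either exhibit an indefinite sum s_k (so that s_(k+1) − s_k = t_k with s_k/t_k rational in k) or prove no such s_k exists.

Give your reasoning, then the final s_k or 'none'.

Compute t_(k+1)/t_k: get k + 4.
Factor: A=k + 4; B=1; C=1.
Need (k + 4)·f(k+1) − (1)·f(k) = 1.
deg f ≤ -1 (via 1,0,0).
d = -1 < 0 ⇒ no nonzero polynomial f; not summable.

no hypergeometric antidifference exists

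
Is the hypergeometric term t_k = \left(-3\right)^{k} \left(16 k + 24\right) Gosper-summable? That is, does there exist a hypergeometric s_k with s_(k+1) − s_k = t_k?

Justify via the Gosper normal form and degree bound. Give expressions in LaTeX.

r(k) = 3*(-2*k - 5)/(2*k + 3) after simplifying.
Factor: A=-3; B=1; C=k + 3/2.
Need (-3)·f(k+1) − (1)·f(k) = k + 3/2.
deg f ≤ 1 (via 0,0,1).
Match coefficients ⇒ f(k) = -(4*k + 3)/16.
R(k) = B(k−1)·f(k)/C(k) = -(4*k + 3)/(8*(2*k + 3)); s_k = R·t_k = (-3)**k*(-4*k - 3).
Check: Δs_k = (-3)**k*(16*k + 24). ✓

Yes. s_k = \left(-3\right)^{k} \left(- 4 k - 3\right).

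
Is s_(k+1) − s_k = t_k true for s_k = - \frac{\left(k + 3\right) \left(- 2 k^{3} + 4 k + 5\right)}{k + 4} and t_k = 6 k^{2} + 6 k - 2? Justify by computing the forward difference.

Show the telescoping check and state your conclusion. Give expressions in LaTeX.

s_(k+1) = -(k + 4)*(4*k - 2*(k + 1)**3 + 9)/(k + 5)
s_(k+1) − s_k = (6*k**4 + 56*k**3 + 142*k**2 + 76*k - 37)/(k**2 + 9*k + 20)
(s_(k+1) − s_k) − t_k = (-4*k**3 - 30*k**2 - 26*k + 3)/(k**2 + 9*k + 20)

Invalid: residual \frac{- 4 k^{3} - 30 k^{2} - 26 k + 3}{k^{2} + 9 k + 20} ≠ 0.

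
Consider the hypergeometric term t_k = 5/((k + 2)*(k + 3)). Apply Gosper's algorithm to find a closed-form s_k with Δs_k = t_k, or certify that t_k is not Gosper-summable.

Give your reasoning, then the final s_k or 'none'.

s_k = 5*k/(2*(k + 2))

Ratio r(k) = (k + 2)/(k + 4).
Normal form (A,B,C) = (k + 2, k + 4, 1).
f must satisfy (k + 2)·f(k+1) − (k + 3)·f(k) = 1.
Bound: deg f ≤ 1.
Coefficient equations give f(k) = k/2.
Get s_k = R·t_k = 5*k/(2*(k + 2)) with R(k) = B(k−1)f(k)/C(k) = k*(k + 3)/2.
Check: Δs_k = 5/(k**2 + 5*k + 6). ✓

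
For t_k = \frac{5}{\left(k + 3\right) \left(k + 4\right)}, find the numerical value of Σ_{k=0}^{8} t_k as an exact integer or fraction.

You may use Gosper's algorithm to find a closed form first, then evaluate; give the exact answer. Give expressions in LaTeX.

r(k) = (k + 3)/(k + 5) after simplifying.
Normal form (A,B,C) = (k + 3, k + 5, 1).
Need (k + 3)·f(k+1) − (k + 4)·f(k) = 1.
Bound: deg f ≤ 1.
Coefficient equations give f(k) = k/3.
R(k) = B(k−1)·f(k)/C(k) = k*(k + 4)/3; s_k = R·t_k = 5*k/(3*(k + 3)).
s_(k+1) − s_k = 5/(k**2 + 7*k + 12) = t_k.
Sum = s_(9) − s_(0); s_(9) = 5/4, s_(0) = 0 ⇒ 5/4.

Σ = 5/4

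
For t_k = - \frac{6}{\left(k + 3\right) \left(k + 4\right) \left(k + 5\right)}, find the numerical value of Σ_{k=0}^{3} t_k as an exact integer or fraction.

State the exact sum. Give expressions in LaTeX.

Σ = -11/56

Step 1: r(k) = (k + 3)/(k + 6).
So A=k + 3 and B=k + 6, with C=1.
Key eq: (k + 3)·f(k+1) = (k + 5)·f(k) + (1).
Bound: deg f ≤ 2.
Solving with deg f ≤ 2: f(k) = k*(k + 7)/24.
Then R = B(k−1)f/C = k*(k + 5)*(k + 7)/24, so s_k = R(k)·t_k = k*(-k - 7)/(4*(k + 3)*(k + 4)).
Δs = -6/(k**3 + 12*k**2 + 47*k + 60), as required.
Telescoping: Σ = s_(4) − s_(0) = -11/56 − (0) = -11/56.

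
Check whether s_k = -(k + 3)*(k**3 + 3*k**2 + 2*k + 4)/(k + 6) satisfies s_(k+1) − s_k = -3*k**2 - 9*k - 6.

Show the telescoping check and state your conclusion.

Invalid: residual 6*(k**3 + 12*k**2 + 29*k + 16)/(k**2 + 13*k + 42) ≠ 0.

s_(k+1) = (-k**4 - 10*k**3 - 35*k**2 - 54*k - 40)/(k + 7)
s_(k+1) − s_k = 3*(-k**4 - 14*k**3 - 59*k**2 - 94*k - 52)/(k**2 + 13*k + 42)
(s_(k+1) − s_k) − t_k = 6*(k**3 + 12*k**2 + 29*k + 16)/(k**2 + 13*k + 42)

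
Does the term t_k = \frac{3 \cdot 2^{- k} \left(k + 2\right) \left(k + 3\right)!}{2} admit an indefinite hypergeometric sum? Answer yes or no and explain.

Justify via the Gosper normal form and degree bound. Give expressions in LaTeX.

Yes. s_k = 3 \cdot 2^{- k} \left(k + 3\right)!.

Step 1: r(k) = (k + 3)*(k + 4)/(2*(k + 2)).
So A=k/2 + 2 and B=1, with C=k + 2.
f must satisfy (k/2 + 2)·f(k+1) − (1)·f(k) = k + 2.
Degrees (1,0,1) ⇒ d ≤ 0.
A polynomial solution: f(k) = 2.
Get s_k = R·t_k = 3*factorial(k + 3)/2**k with R(k) = B(k−1)f(k)/C(k) = 2/(k + 2).
Check: Δs_k = 3*(k + 2)*factorial(k + 3)/(2*2**k). ✓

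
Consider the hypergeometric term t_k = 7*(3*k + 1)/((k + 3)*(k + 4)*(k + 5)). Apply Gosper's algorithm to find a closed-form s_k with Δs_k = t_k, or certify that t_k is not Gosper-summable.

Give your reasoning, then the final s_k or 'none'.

The ratio is (k + 3)*(3*k + 4)/((k + 6)*(3*k + 1)).
Take A(k)=k + 3, B(k)=k + 6, C(k)=k + 1/3.
Set up (k + 3)·f(k+1) − (k + 5)·f(k) − (k + 1/3) = 0.
d = 2 from the (1,1,1) case.
Coefficient equations give f(k) = k*(5*k - 1)/36.
So s_k = (B(k−1)f/C)·t_k = (k*(k + 5)*(5*k - 1)/(12*(3*k + 1)))·t_k = 7*k*(5*k - 1)/(12*(k + 3)*(k + 4)).
Verify: 7*(3*k + 1)/(k**3 + 12*k**2 + 47*k + 60) matches t_k.

s_k = 7*k*(5*k - 1)/(12*(k + 3)*(k + 4))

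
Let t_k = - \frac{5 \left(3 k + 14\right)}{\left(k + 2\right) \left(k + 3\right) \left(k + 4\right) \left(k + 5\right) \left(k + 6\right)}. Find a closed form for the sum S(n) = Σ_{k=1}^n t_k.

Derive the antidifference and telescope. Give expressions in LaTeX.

Compute t_(k+1)/t_k: get (k + 2)*(3*k + 17)/((k + 7)*(3*k + 14)).
Normal form (A,B,C) = (k + 2, k + 7, k + 14/3).
f must satisfy (k + 2)·f(k+1) − (k + 6)·f(k) = k + 14/3.
d = 4 from the (1,1,1) case.
A polynomial solution: f(k) = k*(k + 4)*(k**2 + 10*k + 31)/90.
Get s_k = R·t_k = k*(-k**2 - 10*k - 31)/(6*(k**3 + 10*k**2 + 31*k + 30)) with R(k) = B(k−1)f(k)/C(k) = k*(k + 4)*(k + 6)*(k**2 + 10*k + 31)/(30*(3*k + 14)).
s_(k+1) − s_k = 5*(-3*k - 14)/(k**5 + 20*k**4 + 155*k**3 + 580*k**2 + 1044*k + 720) = t_k.
Σ_(k=1)^n t_k = s_(n+1) − s_(1) = ((-n**3 - 13*n**2 - 54*n - 42)/(6*(n**3 + 13*n**2 + 54*n + 72))) − (-7/72), i.e. 5*n*(-n**2 - 13*n - 54)/(72*(n**3 + 13*n**2 + 54*n + 72)).

S(n) = \frac{5 n \left(- n^{2} - 13 n - 54\right)}{72 \left(n^{3} + 13 n^{2} + 54 n + 72\right)}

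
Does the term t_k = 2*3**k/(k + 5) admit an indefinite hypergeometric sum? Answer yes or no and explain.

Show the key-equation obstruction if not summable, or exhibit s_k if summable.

No — negative degree bound, so no certificate f.

Step 1: r(k) = 3*(k + 5)/(k + 6).
Normal form (A,B,C) = (3*k + 15, k + 6, 1).
Set up (3*k + 15)·f(k+1) − (k + 5)·f(k) − (1) = 0.
Degrees (1,1,0) ⇒ d ≤ -1.
Negative degree bound (-1): no f exists, t_k not Gosper-summable.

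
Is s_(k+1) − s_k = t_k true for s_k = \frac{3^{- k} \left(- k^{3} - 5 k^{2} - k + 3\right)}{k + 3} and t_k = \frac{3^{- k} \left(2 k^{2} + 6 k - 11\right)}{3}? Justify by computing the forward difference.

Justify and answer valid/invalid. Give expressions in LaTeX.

Invalid: residual \frac{2 \cdot 3^{- k} \left(- 2 k^{3} - 15 k^{2} - 19 k + 42\right)}{3 \left(k^{2} + 7 k + 12\right)} ≠ 0.

s_(k+1) = (-k - (k + 1)**3 - 5*(k + 1)**2 + 2)/(3*3**k*(k + 4))
s_(k+1) − s_k = (2*k**4 + 16*k**3 + 25*k**2 - 43*k - 48)/(3*3**k*(k**2 + 7*k + 12))
(s_(k+1) − s_k) − t_k = 2*(-2*k**3 - 15*k**2 - 19*k + 42)/(3*3**k*(k**2 + 7*k + 12))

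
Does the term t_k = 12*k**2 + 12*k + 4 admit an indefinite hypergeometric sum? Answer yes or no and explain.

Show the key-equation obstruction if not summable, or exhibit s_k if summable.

Step 1: r(k) = (3*k**2 + 9*k + 7)/(3*k**2 + 3*k + 1).
Take A(k)=1, B(k)=1, C(k)=k**2 + k + 1/3.
Set up (1)·f(k+1) − (1)·f(k) − (k**2 + k + 1/3) = 0.
Bound: deg f ≤ 3.
Coefficient equations give f(k) = k**3/3.
R(k) = B(k−1)·f(k)/C(k) = k**3/(3*k**2 + 3*k + 1); s_k = R·t_k = 4*k**3.
Check: Δs_k = -4*k**3 + 4*(k + 1)**3. ✓

Yes. s_k = 4*k**3.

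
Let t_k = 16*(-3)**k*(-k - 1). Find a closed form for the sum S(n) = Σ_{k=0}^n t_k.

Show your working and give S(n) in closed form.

r(k) = 3*(-k - 2)/(k + 1) after simplifying.
A = -3, B = 1, C = k + 1.
f must satisfy (-3)·f(k+1) − (1)·f(k) = k + 1.
deg f ≤ 1 (via 0,0,1).
A polynomial solution: f(k) = -(4*k + 1)/16.
Get s_k = R·t_k = (-3)**k*(4*k + 1) with R(k) = B(k−1)f(k)/C(k) = -(4*k + 1)/(16*(k + 1)).
Δs = 16*(-3)**k*(-k - 1), as required.
Telescope: S(n) = s_(n+1) − s_(0) = (-3)**(n + 1)*(4*n + 5) − (1) = -12*(-3)**n*n - 15*(-3)**n - 1.

S(n) = -12*(-3)**n*n - 15*(-3)**n - 1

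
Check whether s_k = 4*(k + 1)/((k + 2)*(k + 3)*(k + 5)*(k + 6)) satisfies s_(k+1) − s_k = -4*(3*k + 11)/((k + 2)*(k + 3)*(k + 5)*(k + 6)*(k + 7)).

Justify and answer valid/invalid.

s_(k+1) = 4*(k + 2)/((k + 3)*(k + 4)*(k + 6)*(k + 7))
s_(k+1) − s_k = 4*(-3*k**2 - 15*k - 8)/(k**6 + 27*k**5 + 295*k**4 + 1665*k**3 + 5104*k**2 + 8028*k + 5040)
(s_(k+1) − s_k) − t_k = 16*(2*k + 9)/(k**6 + 27*k**5 + 295*k**4 + 1665*k**3 + 5104*k**2 + 8028*k + 5040)

Invalid: residual 16*(2*k + 9)/(k**6 + 27*k**5 + 295*k**4 + 1665*k**3 + 5104*k**2 + 8028*k + 5040) ≠ 0.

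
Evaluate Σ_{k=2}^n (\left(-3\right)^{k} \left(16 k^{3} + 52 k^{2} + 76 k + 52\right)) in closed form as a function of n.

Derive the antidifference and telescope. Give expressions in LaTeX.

S(n) = 12 \left(-3\right)^{n} n^{3} + 48 \left(-3\right)^{n} n^{2} + 72 \left(-3\right)^{n} n + 48 \left(-3\right)^{n} + 540

t_(k+1)/t_k = 3*(-4*k**3 - 25*k**2 - 57*k - 49)/(4*k**3 + 13*k**2 + 19*k + 13).
Gosper form: A/B · C(k+1)/C(k) with A=-3, B=1, C=k**3 + 13*k**2/4 + 19*k/4 + 13/4.
f must satisfy (-3)·f(k+1) − (1)·f(k) = k**3 + 13*k**2/4 + 19*k/4 + 13/4.
From deg A=0, deg B=0, deg C=3: d=3.
Solving with deg f ≤ 3: f(k) = -(k + 1)*(k**2 + 1)/4.
Get s_k = R·t_k = -4*(-3)**k*(k**3 + k**2 + k + 1) with R(k) = B(k−1)f(k)/C(k) = -(k + 1)*(k**2 + 1)/(4*k**3 + 13*k**2 + 19*k + 13).
s_(k+1) − s_k = (-3)**k*(16*k**3 + 52*k**2 + 76*k + 52) = t_k.
Telescope: S(n) = s_(n+1) − s_(2) = 12*(-3)**n*(n**3 + 4*n**2 + 6*n + 4) − (-540) = 12*(-3)**n*n**3 + 48*(-3)**n*n**2 + 72*(-3)**n*n + 48*(-3)**n + 540.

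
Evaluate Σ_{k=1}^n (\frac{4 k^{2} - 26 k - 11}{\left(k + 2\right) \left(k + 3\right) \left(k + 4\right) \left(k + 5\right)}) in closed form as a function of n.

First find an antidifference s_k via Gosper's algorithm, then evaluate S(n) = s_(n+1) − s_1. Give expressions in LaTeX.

Ratio r(k) = (k + 2)*(26*k - 4*(k + 1)**2 + 37)/((k + 6)*(-4*k**2 + 26*k + 11)).
Take A(k)=k + 2, B(k)=k + 6, C(k)=k**2 - 13*k/2 - 11/4.
Need (k + 2)·f(k+1) − (k + 5)·f(k) = k**2 - 13*k/2 - 11/4.
From deg A=1, deg B=1, deg C=2: d=3.
Match coefficients ⇒ f(k) = -k*(k**2 + 41*k + 2)/32.
Then R = B(k−1)f/C = -k*(k + 5)*(k**2 + 41*k + 2)/(8*(4*k**2 - 26*k - 11)), so s_k = R(k)·t_k = k*(-k**2 - 41*k - 2)/(8*(k + 2)*(k + 3)*(k + 4)).
Verify: (4*k**2 - 26*k - 11)/(k**4 + 14*k**3 + 71*k**2 + 154*k + 120) matches t_k.
Evaluate: s_(n+1) = (-n**3 - 44*n**2 - 87*n - 44)/(8*(n**3 + 12*n**2 + 47*n + 60)); subtract s_(1) = -11/120 ⇒ S(n) = n*(-n**2 - 132*n - 197)/(30*(n**3 + 12*n**2 + 47*n + 60)).

S(n) = \frac{n \left(- n^{2} - 132 n - 197\right)}{30 \left(n^{3} + 12 n^{2} + 47 n + 60\right)}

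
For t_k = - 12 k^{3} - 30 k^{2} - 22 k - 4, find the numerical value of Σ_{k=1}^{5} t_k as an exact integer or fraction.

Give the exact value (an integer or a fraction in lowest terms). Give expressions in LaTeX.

r(k) = (6*k**3 + 33*k**2 + 59*k + 34)/(6*k**3 + 15*k**2 + 11*k + 2) after simplifying.
Normal form (A,B,C) = (1, 1, k**3 + 5*k**2/2 + 11*k/6 + 1/3).
Solve (1)·f(k+1) − (1)·f(k) = k**3 + 5*k**2/2 + 11*k/6 + 1/3.
From deg A=0, deg B=0, deg C=3: d=4.
Match coefficients ⇒ f(k) = k*(k + 1)**2*(3*k - 2)/12.
So s_k = (B(k−1)f/C)·t_k = (k*(k + 1)*(3*k - 2)/(2*(6*k**2 + 9*k + 2)))·t_k = k*(-3*k**3 - 4*k**2 + k + 2).
Check: Δs_k = -12*k**3 - 30*k**2 - 22*k - 4. ✓
Evaluate s at k=6 and k=1: -4704 and -4; difference -4700.

Σ = -4700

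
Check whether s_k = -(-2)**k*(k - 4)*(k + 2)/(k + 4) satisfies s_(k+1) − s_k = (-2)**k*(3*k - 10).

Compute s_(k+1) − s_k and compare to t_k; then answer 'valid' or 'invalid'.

s_(k+1) = (-2)**(k + 1)*(9 - k**2)/(k + 5)
s_(k+1) − s_k = (-2)**k*(3*k**3 + 11*k**2 - 36*k - 112)/(k**2 + 9*k + 20)
(s_(k+1) − s_k) − t_k = (-2)**(k + 1)*(3*k**2 + 3*k - 44)/(k**2 + 9*k + 20)

Invalid: residual (-2)**(k + 1)*(3*k**2 + 3*k - 44)/(k**2 + 9*k + 20) ≠ 0.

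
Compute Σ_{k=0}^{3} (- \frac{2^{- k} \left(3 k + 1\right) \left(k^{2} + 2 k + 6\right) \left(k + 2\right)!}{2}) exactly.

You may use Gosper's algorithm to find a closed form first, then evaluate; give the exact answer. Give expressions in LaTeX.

Σ = -1929

The ratio is (k + 3)*(3*k + 4)*(2*k + (k + 1)**2 + 8)/(2*(3*k + 1)*(k**2 + 2*k + 6)).
So A=k/2 + 3/2 and B=1, with C=k**3 + 7*k**2/3 + 20*k/3 + 2.
Set up (k/2 + 3/2)·f(k+1) − (1)·f(k) − (k**3 + 7*k**2/3 + 20*k/3 + 2) = 0.
From deg A=1, deg B=0, deg C=3: d=2.
Match coefficients ⇒ f(k) = 2*(3*k**2 - 2*k + 3)/3.
So s_k = (B(k−1)f/C)·t_k = (2*(3*k**2 - 2*k + 3)/((3*k + 1)*(k**2 + 2*k + 6)))·t_k = -(3*k**2 - 2*k + 3)*factorial(k + 2)/2**k.
Check: Δs_k = -(3*k + 1)*(k**2 + 2*k + 6)*factorial(k + 2)/(2*2**k). ✓
Telescoping: Σ = s_(4) − s_(0) = -1935 − (-6) = -1929.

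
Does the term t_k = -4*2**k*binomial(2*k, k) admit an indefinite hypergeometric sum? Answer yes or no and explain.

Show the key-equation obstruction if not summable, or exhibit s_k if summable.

No. Not Gosper-summable.

Ratio r(k) = 4*(2*k + 1)/(k + 1).
Take A(k)=8*k + 4, B(k)=k + 1, C(k)=1.
Need (8*k + 4)·f(k+1) − (k)·f(k) = 1.
d = -1 from the (1,1,0) case.
deg f ≤ -1 is impossible — no certificate.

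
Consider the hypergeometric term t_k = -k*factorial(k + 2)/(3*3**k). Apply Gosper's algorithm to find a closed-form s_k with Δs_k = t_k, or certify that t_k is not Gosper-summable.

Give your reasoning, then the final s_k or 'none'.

t_(k+1)/t_k = (k + 1)*(k + 3)/(3*k).
Factor: A=k/3 + 1; B=1; C=k.
f must satisfy (k/3 + 1)·f(k+1) − (1)·f(k) = k.
From deg A=1, deg B=0, deg C=1: d=0.
A polynomial solution: f(k) = 3.
Certificate R = B(k−1)f/C = 3/k gives s_k = -factorial(k + 2)/3**k.
Δs = -k*factorial(k + 2)/(3*3**k), as required.

s_k = -factorial(k + 2)/3**k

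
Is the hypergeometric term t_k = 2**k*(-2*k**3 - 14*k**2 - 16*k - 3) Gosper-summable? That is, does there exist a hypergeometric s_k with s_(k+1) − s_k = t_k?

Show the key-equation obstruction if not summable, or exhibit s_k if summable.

Yes. s_k = 2**k*(-2*k**3 - 2*k**2 + 4*k - 3).

Compute t_(k+1)/t_k: get 2*(2*k**3 + 20*k**2 + 50*k + 35)/(2*k**3 + 14*k**2 + 16*k + 3).
So A=2 and B=1, with C=k**3 + 7*k**2 + 8*k + 3/2.
Key eq: (2)·f(k+1) = (1)·f(k) + (k**3 + 7*k**2 + 8*k + 3/2).
From deg A=0, deg B=0, deg C=3: d=3.
Match coefficients ⇒ f(k) = (2*k**3 + 2*k**2 - 4*k + 3)/2.
Get s_k = R·t_k = 2**k*(-2*k**3 - 2*k**2 + 4*k - 3) with R(k) = B(k−1)f(k)/C(k) = (2*k**3 + 2*k**2 - 4*k + 3)/(2*k**3 + 14*k**2 + 16*k + 3).
Δs = 2**k*(-2*k**3 - 14*k**2 - 16*k - 3), as required.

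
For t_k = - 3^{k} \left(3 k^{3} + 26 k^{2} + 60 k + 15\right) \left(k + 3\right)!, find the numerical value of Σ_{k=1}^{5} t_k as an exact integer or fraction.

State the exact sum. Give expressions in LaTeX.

Step 1: r(k) = 3*(3*k**4 + 47*k**3 + 261*k**2 + 588*k + 416)/(3*k**3 + 26*k**2 + 60*k + 15).
So A=3*k + 12 and B=1, with C=k**3 + 26*k**2/3 + 20*k + 5.
Key eq: (3*k + 12)·f(k+1) = (1)·f(k) + (k**3 + 26*k**2/3 + 20*k + 5).
Bound: deg f ≤ 2.
A polynomial solution: f(k) = (k**2 + 3*k - 3)/3.
So s_k = (B(k−1)f/C)·t_k = ((k**2 + 3*k - 3)/(3*k**3 + 26*k**2 + 60*k + 15))·t_k = -3**k*(k**2 + 3*k - 3)*factorial(k + 3).
Δs = -3**k*(3*k**3 + 26*k**2 + 60*k + 15)*factorial(k + 3), as required.
Evaluate s at k=6 and k=1: -13491515520 and -72; difference -13491515448.

Σ = -13491515448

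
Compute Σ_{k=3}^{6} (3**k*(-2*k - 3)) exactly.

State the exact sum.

Σ = -15228

r(k) = 3*(2*k + 5)/(2*k + 3) after simplifying.
Take A(k)=3, B(k)=1, C(k)=k + 3/2.
Solve (3)·f(k+1) − (1)·f(k) = k + 3/2.
deg f ≤ 1 (via 0,0,1).
A polynomial solution: f(k) = k/2.
Certificate R = B(k−1)f/C = k/(2*k + 3) gives s_k = -3**k*k.
Δs = 3**k*(-2*k - 3), as required.
Telescoping: Σ = s_(7) − s_(3) = -15309 − (-81) = -15228.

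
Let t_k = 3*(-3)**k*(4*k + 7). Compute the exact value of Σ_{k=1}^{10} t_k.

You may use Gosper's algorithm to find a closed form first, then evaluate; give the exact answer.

Step 1: r(k) = 3*(-4*k - 11)/(4*k + 7).
So A=-3 and B=1, with C=k + 7/4.
f must satisfy (-3)·f(k+1) − (1)·f(k) = k + 7/4.
d = 1 from the (0,0,1) case.
Coefficient equations give f(k) = -(k + 1)/4.
Certificate R = B(k−1)f/C = -(k + 1)/(4*k + 7) gives s_k = (-3)**(k + 1)*(k + 1).
s_(k+1) − s_k = 3*(-3)**k*(4*k + 7) = t_k.
Telescoping: Σ = s_(11) − s_(1) = 6377292 − (18) = 6377274.

Σ = 6377274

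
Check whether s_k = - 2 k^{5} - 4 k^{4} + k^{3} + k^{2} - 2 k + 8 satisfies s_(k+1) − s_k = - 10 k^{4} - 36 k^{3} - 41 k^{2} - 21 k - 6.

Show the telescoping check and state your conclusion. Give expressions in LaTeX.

valid; difference matches t_k

s_(k+1) = -2*k**5 - 14*k**4 - 35*k**3 - 40*k**2 - 23*k + 2
s_(k+1) − s_k = -10*k**4 - 36*k**3 - 41*k**2 - 21*k - 6
(s_(k+1) − s_k) − t_k = 0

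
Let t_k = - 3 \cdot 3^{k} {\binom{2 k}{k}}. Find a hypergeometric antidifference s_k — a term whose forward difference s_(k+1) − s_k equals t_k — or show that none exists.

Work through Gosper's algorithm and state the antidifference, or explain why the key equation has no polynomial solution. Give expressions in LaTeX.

none (Gosper's algorithm certifies no s_k)

r(k) = 6*(2*k + 1)/(k + 1) after simplifying.
Gosper form: A/B · C(k+1)/C(k) with A=12*k + 6, B=k + 1, C=1.
Need (12*k + 6)·f(k+1) − (k)·f(k) = 1.
d = -1 from the (1,1,0) case.
deg f ≤ -1 is impossible — no certificate.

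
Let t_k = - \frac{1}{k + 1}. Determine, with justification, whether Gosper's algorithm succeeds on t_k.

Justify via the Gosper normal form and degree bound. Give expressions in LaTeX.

No — the linear system for f has no solution.

Ratio r(k) = (k + 1)/(k + 2).
So A=k + 1 and B=k + 2, with C=1.
Solve (k + 1)·f(k+1) − (k + 1)·f(k) = 1.
d = 0 from the (1,1,0) case.
Write f(k) = c0. Then LHS − RHS = -1, requiring -1 = 0: contradictory. No certificate.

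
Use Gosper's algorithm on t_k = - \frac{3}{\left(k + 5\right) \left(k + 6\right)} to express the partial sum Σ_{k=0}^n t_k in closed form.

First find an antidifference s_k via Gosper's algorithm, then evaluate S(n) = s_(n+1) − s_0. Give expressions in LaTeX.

The ratio is (k + 5)/(k + 7).
Factor: A=k + 5; B=k + 7; C=1.
Need (k + 5)·f(k+1) − (k + 6)·f(k) = 1.
deg f ≤ 1 (via 1,1,0).
Solving with deg f ≤ 1: f(k) = k/5.
R(k) = B(k−1)·f(k)/C(k) = k*(k + 6)/5; s_k = R·t_k = -3*k/(5*k + 25).
Check: Δs_k = -3/(k**2 + 11*k + 30). ✓
Telescope: S(n) = s_(n+1) − s_(0) = 3*(-n - 1)/(5*(n + 6)) − (0) = 3*(-n - 1)/(5*(n + 6)).

S(n) = \frac{3 \left(- n - 1\right)}{5 \left(n + 6\right)}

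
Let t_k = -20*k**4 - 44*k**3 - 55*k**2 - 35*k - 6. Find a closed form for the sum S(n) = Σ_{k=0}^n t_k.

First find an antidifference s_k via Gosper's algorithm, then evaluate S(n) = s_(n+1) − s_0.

r(k) = (20*k**4 + 124*k**3 + 307*k**2 + 357*k + 160)/(20*k**4 + 44*k**3 + 55*k**2 + 35*k + 6) after simplifying.
Gosper form: A/B · C(k+1)/C(k) with A=1, B=1, C=k**4 + 11*k**3/5 + 11*k**2/4 + 7*k/4 + 3/10.
f must satisfy (1)·f(k+1) − (1)·f(k) = k**4 + 11*k**3/5 + 11*k**2/4 + 7*k/4 + 3/10.
d = 5 from the (0,0,4) case.
Solve for f: f(k) = k*(4*k**4 + k**3 + 3*k**2 + k - 3)/20 (degree 5 ≤ 5).
Certificate R = B(k−1)f/C = k*(4*k**4 + k**3 + 3*k**2 + k - 3)/(20*k**4 + 44*k**3 + 55*k**2 + 35*k + 6) gives s_k = k*(-4*k**4 - k**3 - 3*k**2 - k + 3).
Δs = -20*k**4 - 44*k**3 - 55*k**2 - 35*k - 6, as required.
Σ_(k=0)^n t_k = s_(n+1) − s_(0) = (-4*n**5 - 21*n**4 - 47*n**3 - 56*n**2 - 32*n - 6) − (0), i.e. -4*n**5 - 21*n**4 - 47*n**3 - 56*n**2 - 32*n - 6.

S(n) = -4*n**5 - 21*n**4 - 47*n**3 - 56*n**2 - 32*n - 6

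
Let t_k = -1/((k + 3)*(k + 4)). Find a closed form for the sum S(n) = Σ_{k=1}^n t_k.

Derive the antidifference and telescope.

S(n) = -n/(4*n + 16)

Compute t_(k+1)/t_k: get (k + 3)/(k + 5).
Take A(k)=k + 3, B(k)=k + 5, C(k)=1.
Set up (k + 3)·f(k+1) − (k + 4)·f(k) − (1) = 0.
Bound: deg f ≤ 1.
Coefficient equations give f(k) = k/3.
R(k) = B(k−1)·f(k)/C(k) = k*(k + 4)/3; s_k = R·t_k = -k/(3*k + 9).
Verify: -1/(k**2 + 7*k + 12) matches t_k.
Evaluate: s_(n+1) = (-n - 1)/(3*(n + 4)); subtract s_(1) = -1/12 ⇒ S(n) = -n/(4*n + 16).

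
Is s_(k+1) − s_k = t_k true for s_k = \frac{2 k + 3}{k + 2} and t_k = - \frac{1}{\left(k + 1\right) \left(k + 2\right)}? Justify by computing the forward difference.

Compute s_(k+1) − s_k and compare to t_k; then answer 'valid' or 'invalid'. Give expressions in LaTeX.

Invalid: residual \frac{2}{k^{2} + 4 k + 3} ≠ 0.

s_(k+1) = (2*k + 5)/(k + 3)
s_(k+1) − s_k = 1/(k**2 + 5*k + 6)
(s_(k+1) − s_k) − t_k = 2/(k**2 + 4*k + 3)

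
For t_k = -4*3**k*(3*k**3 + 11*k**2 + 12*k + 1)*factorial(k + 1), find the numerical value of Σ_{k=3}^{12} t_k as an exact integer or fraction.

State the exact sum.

t_(k+1)/t_k = 3*(3*k**4 + 26*k**3 + 83*k**2 + 113*k + 54)/(3*k**3 + 11*k**2 + 12*k + 1).
So A=3*k + 6 and B=1, with C=k**3 + 11*k**2/3 + 4*k + 1/3.
Set up (3*k + 6)·f(k+1) − (1)·f(k) − (k**3 + 11*k**2/3 + 4*k + 1/3) = 0.
Bound: deg f ≤ 2.
A polynomial solution: f(k) = (k - 1)*(k + 1)/3.
Then R = B(k−1)f/C = (k - 1)*(k + 1)/(3*k**3 + 11*k**2 + 12*k + 1), so s_k = R(k)·t_k = -4*3**k*(k - 1)*(k + 1)*factorial(k + 1).
Δs = -4*3**k*(3*k**3 + 11*k**2 + 12*k + 1)*factorial(k + 1), as required.
Telescoping: Σ = s_(13) − s_(3) = -93401518399296307200 − (-20736) = -93401518399296286464.

Σ = -93401518399296286464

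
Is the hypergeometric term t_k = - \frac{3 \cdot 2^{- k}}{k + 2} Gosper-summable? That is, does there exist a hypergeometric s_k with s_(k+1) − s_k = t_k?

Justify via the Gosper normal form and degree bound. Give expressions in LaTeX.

No — key equation has no polynomial f.

The ratio is (k + 2)/(2*(k + 3)).
So A=k/2 + 1 and B=k + 3, with C=1.
Solve (k/2 + 1)·f(k+1) − (k + 2)·f(k) = 1.
d = -1 from the (1,1,0) case.
deg f ≤ -1 is impossible — no certificate.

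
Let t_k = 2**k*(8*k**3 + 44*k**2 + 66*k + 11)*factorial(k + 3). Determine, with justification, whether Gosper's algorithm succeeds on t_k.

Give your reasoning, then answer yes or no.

Yes. s_k = 2**k*(4*k**2 - 3)*factorial(k + 3).

r(k) = 2*(8*k**4 + 100*k**3 + 450*k**2 + 841*k + 516)/(8*k**3 + 44*k**2 + 66*k + 11) after simplifying.
Normal form (A,B,C) = (2*k + 8, 1, k**3 + 11*k**2/2 + 33*k/4 + 11/8).
Key eq: (2*k + 8)·f(k+1) = (1)·f(k) + (k**3 + 11*k**2/2 + 33*k/4 + 11/8).
Bound: deg f ≤ 2.
Match coefficients ⇒ f(k) = (4*k**2 - 3)/8.
R(k) = B(k−1)·f(k)/C(k) = (4*k**2 - 3)/(8*k**3 + 44*k**2 + 66*k + 11); s_k = R·t_k = 2**k*(4*k**2 - 3)*factorial(k + 3).
s_(k+1) − s_k = 2**k*(8*k**3 + 44*k**2 + 66*k + 11)*factorial(k + 3) = t_k.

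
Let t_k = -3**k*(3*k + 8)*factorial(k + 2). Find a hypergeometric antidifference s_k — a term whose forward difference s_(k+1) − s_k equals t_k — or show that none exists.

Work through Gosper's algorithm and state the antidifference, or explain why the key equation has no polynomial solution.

s_k = -3**k*factorial(k + 2)

r(k) = 3*(k + 3)*(3*k + 11)/(3*k + 8) after simplifying.
So A=3*k + 9 and B=1, with C=k + 8/3.
Set up (3*k + 9)·f(k+1) − (1)·f(k) − (k + 8/3) = 0.
deg f ≤ 0 (via 1,0,1).
Solve for f: f(k) = 1/3 (degree 0 ≤ 0).
R(k) = B(k−1)·f(k)/C(k) = 1/(3*k + 8); s_k = R·t_k = -3**k*factorial(k + 2).
Check: Δs_k = -3**k*(3*k + 8)*factorial(k + 2). ✓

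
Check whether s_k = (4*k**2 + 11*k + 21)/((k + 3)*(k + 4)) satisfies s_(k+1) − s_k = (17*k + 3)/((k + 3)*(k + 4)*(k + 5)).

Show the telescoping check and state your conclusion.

s_(k+1) = (11*k + 4*(k + 1)**2 + 32)/((k + 4)*(k + 5))
s_(k+1) − s_k = (17*k + 3)/(k**3 + 12*k**2 + 47*k + 60)
(s_(k+1) − s_k) − t_k = 0

valid; difference matches t_k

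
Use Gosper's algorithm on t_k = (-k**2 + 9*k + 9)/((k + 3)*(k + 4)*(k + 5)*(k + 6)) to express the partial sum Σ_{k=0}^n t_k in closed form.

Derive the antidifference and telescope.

S(n) = (n**3 + 35*n**2 + 94*n + 60)/(20*(n**3 + 15*n**2 + 74*n + 120))

Ratio r(k) = (k + 3)*(9*k - (k + 1)**2 + 18)/((k + 7)*(-k**2 + 9*k + 9)).
Factor: A=k + 3; B=k + 7; C=k**2 - 9*k - 9.
f must satisfy (k + 3)·f(k+1) − (k + 6)·f(k) = k**2 - 9*k - 9.
d = 3 from the (1,1,2) case.
Solving with deg f ≤ 3: f(k) = -k*(k**2 + 32*k + 27)/20.
R(k) = B(k−1)·f(k)/C(k) = -k*(k + 6)*(k**2 + 32*k + 27)/(20*(k**2 - 9*k - 9)); s_k = R·t_k = k*(k**2 + 32*k + 27)/(20*(k + 3)*(k + 4)*(k + 5)).
s_(k+1) − s_k = (-k**2 + 9*k + 9)/(k**4 + 18*k**3 + 119*k**2 + 342*k + 360) = t_k.
Telescope: S(n) = s_(n+1) − s_(0) = (n**3 + 35*n**2 + 94*n + 60)/(20*(n**3 + 15*n**2 + 74*n + 120)) − (0) = (n**3 + 35*n**2 + 94*n + 60)/(20*(n**3 + 15*n**2 + 74*n + 120)).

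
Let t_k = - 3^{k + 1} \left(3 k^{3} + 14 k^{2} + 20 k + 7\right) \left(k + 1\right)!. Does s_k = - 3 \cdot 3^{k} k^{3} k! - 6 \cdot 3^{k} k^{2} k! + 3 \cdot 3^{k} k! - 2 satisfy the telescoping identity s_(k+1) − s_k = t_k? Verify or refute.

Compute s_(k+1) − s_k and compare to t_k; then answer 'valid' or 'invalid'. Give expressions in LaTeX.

valid (s_(k+1) − s_k reduces to t_k)

s_(k+1) = -9*3**k*k**4*factorial(k) - 54*3**k*k**3*factorial(k) - 108*3**k*k**2*factorial(k) - 81*3**k*k*factorial(k) - 18*3**k*factorial(k) - 2
s_(k+1) − s_k = -3**(k + 1)*(3*k**3 + 14*k**2 + 20*k + 7)*factorial(k + 1)
(s_(k+1) − s_k) − t_k = 0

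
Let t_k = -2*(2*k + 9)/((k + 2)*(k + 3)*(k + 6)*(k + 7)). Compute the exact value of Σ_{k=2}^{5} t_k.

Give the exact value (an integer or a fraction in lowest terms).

Step 1: r(k) = (k + 2)*(k + 6)*(2*k + 11)/((k + 4)*(k + 8)*(2*k + 9)).
Take A(k)=k + 2, B(k)=k + 8, C(k)=k**3 + 27*k**2/2 + 121*k/2 + 90.
Set up (k + 2)·f(k+1) − (k + 7)·f(k) − (k**3 + 27*k**2/2 + 121*k/2 + 90) = 0.
Bound: deg f ≤ 5.
Solving with deg f ≤ 5: f(k) = k*(k + 3)*(k + 4)*(k + 5)*(k + 8)/24.
R(k) = B(k−1)·f(k)/C(k) = k*(k + 3)*(k + 7)*(k + 8)/(12*(2*k + 9)); s_k = R·t_k = k*(-k - 8)/(6*(k**2 + 8*k + 12)).
s_(k+1) − s_k = 2*(-2*k - 9)/(k**4 + 18*k**3 + 113*k**2 + 288*k + 252) = t_k.
Sum = s_(6) − s_(2); s_(6) = -7/48, s_(2) = -5/48 ⇒ -1/24.

Σ = -1/24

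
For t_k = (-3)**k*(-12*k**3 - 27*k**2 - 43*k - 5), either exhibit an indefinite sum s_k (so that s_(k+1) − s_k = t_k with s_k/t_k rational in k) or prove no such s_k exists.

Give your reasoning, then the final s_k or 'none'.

s_k = (-3)**k*(3*k**3 + 4*k - 4)

Step 1: r(k) = 3*(-12*k**3 - 63*k**2 - 133*k - 87)/(12*k**3 + 27*k**2 + 43*k + 5).
So A=-3 and B=1, with C=k**3 + 9*k**2/4 + 43*k/12 + 5/12.
Solve (-3)·f(k+1) − (1)·f(k) = k**3 + 9*k**2/4 + 43*k/12 + 5/12.
Bound: deg f ≤ 3.
Solve for f: f(k) = -(3*k**3 + 4*k - 4)/12 (degree 3 ≤ 3).
R(k) = B(k−1)·f(k)/C(k) = -(3*k**3 + 4*k - 4)/(12*k**3 + 27*k**2 + 43*k + 5); s_k = R·t_k = (-3)**k*(3*k**3 + 4*k - 4).
Verify: (-3)**k*(-3*k**3 - 16*k - 9*(k + 1)**3 + 4) matches t_k.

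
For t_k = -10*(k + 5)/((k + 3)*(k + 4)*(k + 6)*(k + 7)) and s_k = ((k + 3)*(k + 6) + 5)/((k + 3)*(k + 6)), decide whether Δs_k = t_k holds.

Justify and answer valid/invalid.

s_(k+1) = ((k + 4)*(k + 7) + 5)/((k + 4)*(k + 7))
s_(k+1) − s_k = 10*(-k - 5)/(k**4 + 20*k**3 + 145*k**2 + 450*k + 504)
(s_(k+1) − s_k) − t_k = 0

valid (s_(k+1) − s_k reduces to t_k)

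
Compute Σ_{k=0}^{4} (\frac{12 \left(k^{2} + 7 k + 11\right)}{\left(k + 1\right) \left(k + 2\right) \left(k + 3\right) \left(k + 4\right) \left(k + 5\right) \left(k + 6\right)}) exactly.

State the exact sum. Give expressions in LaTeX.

Σ = 31/120

Ratio r(k) = (k + 1)*(7*k + (k + 1)**2 + 18)/((k + 7)*(k**2 + 7*k + 11)).
Take A(k)=k + 1, B(k)=k + 7, C(k)=k**2 + 7*k + 11.
f must satisfy (k + 1)·f(k+1) − (k + 6)·f(k) = k**2 + 7*k + 11.
deg f ≤ 5 (via 1,1,2).
Coefficient equations give f(k) = k*(k + 2)*(k + 4)*(k**2 + 9*k + 23)/45.
Certificate R = B(k−1)f/C = k*(k + 2)*(k + 4)*(k + 6)*(k**2 + 9*k + 23)/(45*(k**2 + 7*k + 11)) gives s_k = 4*k*(k**2 + 9*k + 23)/(15*(k**3 + 9*k**2 + 23*k + 15)).
Check: Δs_k = 12*(k**2 + 7*k + 11)/(k**6 + 21*k**5 + 175*k**4 + 735*k**3 + 1624*k**2 + 1764*k + 720). ✓
Telescoping: Σ = s_(5) − s_(0) = 31/120 − (0) = 31/120.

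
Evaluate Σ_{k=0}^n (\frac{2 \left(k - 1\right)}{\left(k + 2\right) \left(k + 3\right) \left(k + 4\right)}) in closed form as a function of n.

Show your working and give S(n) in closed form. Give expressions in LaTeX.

Ratio r(k) = k*(k + 2)/((k - 1)*(k + 5)).
Factor: A=k + 2; B=k + 5; C=k - 1.
Set up (k + 2)·f(k+1) − (k + 4)·f(k) − (k - 1) = 0.
deg f ≤ 2 (via 1,1,1).
Solving with deg f ≤ 2: f(k) = k*(k - 7)/12.
Then R = B(k−1)f/C = k*(k - 7)*(k + 4)/(12*(k - 1)), so s_k = R(k)·t_k = k*(k - 7)/(6*(k + 2)*(k + 3)).
Check: Δs_k = 2*(k - 1)/(k**3 + 9*k**2 + 26*k + 24). ✓
Telescope: S(n) = s_(n+1) − s_(0) = (n**2 - 5*n - 6)/(6*(n**2 + 7*n + 12)) − (0) = (n**2 - 5*n - 6)/(6*(n**2 + 7*n + 12)).

S(n) = \frac{n^{2} - 5 n - 6}{6 \left(n^{2} + 7 n + 12\right)}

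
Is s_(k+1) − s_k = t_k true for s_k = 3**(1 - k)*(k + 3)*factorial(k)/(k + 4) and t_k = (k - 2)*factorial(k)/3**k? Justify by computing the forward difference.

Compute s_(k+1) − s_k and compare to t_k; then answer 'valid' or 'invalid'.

s_(k+1) = (k + 4)*factorial(k + 1)/(3**k*(k + 5))
s_(k+1) − s_k = (k**3 + 6*k**2 - 29)*factorial(k)/(3**k*(k + 4)*(k + 5))
(s_(k+1) − s_k) − t_k = -(k**2 + 2*k - 11)*factorial(k)/(3**k*(k + 4)*(k + 5))

Invalid: residual -(k**2 + 2*k - 11)*factorial(k)/(3**k*(k + 4)*(k + 5)) ≠ 0.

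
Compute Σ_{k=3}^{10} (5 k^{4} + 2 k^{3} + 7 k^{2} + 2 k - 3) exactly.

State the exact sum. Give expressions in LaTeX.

Compute t_(k+1)/t_k: get (5*k**4 + 22*k**3 + 43*k**2 + 42*k + 13)/(5*k**4 + 2*k**3 + 7*k**2 + 2*k - 3).
Gosper form: A/B · C(k+1)/C(k) with A=1, B=1, C=k**4 + 2*k**3/5 + 7*k**2/5 + 2*k/5 - 3/5.
Need (1)·f(k+1) − (1)·f(k) = k**4 + 2*k**3/5 + 7*k**2/5 + 2*k/5 - 3/5.
deg f ≤ 5 (via 0,0,4).
Solve for f: f(k) = k*(k**2 - k - 1)*(k**2 - k + 3)/5 (degree 5 ≤ 5).
R(k) = B(k−1)·f(k)/C(k) = k*(k**2 - k - 1)*(k**2 - k + 3)/(5*k**4 + 2*k**3 + 7*k**2 + 2*k - 3); s_k = R·t_k = k*(k**4 - 2*k**3 + 3*k**2 - 2*k - 3).
Verify: 5*k**4 + 2*k**3 + 7*k**2 + 2*k - 3 matches t_k.
Evaluate s at k=11 and k=3: 135487 and 135; difference 135352.

Σ = 135352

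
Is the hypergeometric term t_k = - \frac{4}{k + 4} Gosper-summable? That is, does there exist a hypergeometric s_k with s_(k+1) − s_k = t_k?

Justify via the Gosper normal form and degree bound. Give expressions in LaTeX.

No — the linear system for f has no solution.

t_(k+1)/t_k = (k + 4)/(k + 5).
A = k + 4, B = k + 5, C = 1.
f must satisfy (k + 4)·f(k+1) − (k + 4)·f(k) = 1.
Bound: deg f ≤ 0.
Put f(k) = c0: A·f(k+1) − B(k−1)·f(k) − C = -1; need -1 = 0 — inconsistent ⇒ no f, not summable.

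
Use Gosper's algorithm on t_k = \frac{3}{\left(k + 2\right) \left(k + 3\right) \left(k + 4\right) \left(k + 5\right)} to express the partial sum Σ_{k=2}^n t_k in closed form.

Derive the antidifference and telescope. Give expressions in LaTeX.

S(n) = \frac{n^{3} + 12 n^{2} + 47 n - 60}{120 \left(n^{3} + 12 n^{2} + 47 n + 60\right)}

t_(k+1)/t_k = (k + 2)/(k + 6).
Normal form (A,B,C) = (k + 2, k + 6, 1).
Set up (k + 2)·f(k+1) − (k + 5)·f(k) − (1) = 0.
d = 3 from the (1,1,0) case.
Solving with deg f ≤ 3: f(k) = k*(k**2 + 9*k + 26)/72.
So s_k = (B(k−1)f/C)·t_k = (k*(k + 5)*(k**2 + 9*k + 26)/72)·t_k = k*(k**2 + 9*k + 26)/(24*(k + 2)*(k + 3)*(k + 4)).
Verify: 3/(k**4 + 14*k**3 + 71*k**2 + 154*k + 120) matches t_k.
Σ_(k=2)^n t_k = s_(n+1) − s_(2) = ((n**3 + 12*n**2 + 47*n + 36)/(24*(n**3 + 12*n**2 + 47*n + 60))) − (1/30), i.e. (n**3 + 12*n**2 + 47*n - 60)/(120*(n**3 + 12*n**2 + 47*n + 60)).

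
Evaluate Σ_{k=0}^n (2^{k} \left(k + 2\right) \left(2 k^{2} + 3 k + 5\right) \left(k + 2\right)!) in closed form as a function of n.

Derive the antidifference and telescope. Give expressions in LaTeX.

Step 1: r(k) = (k + 3)**2*(6*k + 4*(k + 1)**2 + 16)/((k + 2)*(2*k**2 + 3*k + 5)).
Factor: A=2*k + 6; B=1; C=k**3 + 7*k**2/2 + 11*k/2 + 5.
Solve (2*k + 6)·f(k+1) − (1)·f(k) = k**3 + 7*k**2/2 + 11*k/2 + 5.
From deg A=1, deg B=0, deg C=3: d=2.
Match coefficients ⇒ f(k) = (k**2 - k + 2)/2.
So s_k = (B(k−1)f/C)·t_k = ((k**2 - k + 2)/((k + 2)*(2*k**2 + 3*k + 5)))·t_k = 2**k*(k**2 - k + 2)*factorial(k + 2).
s_(k+1) − s_k = 2**k*(k + 2)*(2*k**2 + 3*k + 5)*factorial(k + 2) = t_k.
s_(n+1) = 2**(n + 1)*(n**2 + n + 2)*factorial(n + 3) and s_(0) = 4, so S(n) = 2*2**n*n**2*factorial(n + 3) + 2*2**n*n*factorial(n + 3) + 4*2**n*factorial(n + 3) - 4.

S(n) = 2 \cdot 2^{n} n^{2} \left(n + 3\right)! + 2 \cdot 2^{n} n \left(n + 3\right)! + 4 \cdot 2^{n} \left(n + 3\right)! - 4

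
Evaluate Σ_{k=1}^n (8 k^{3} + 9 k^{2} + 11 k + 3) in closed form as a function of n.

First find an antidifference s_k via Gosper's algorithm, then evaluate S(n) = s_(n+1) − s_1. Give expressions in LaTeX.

S(n) = n \left(2 n^{3} + 7 n^{2} + 12 n + 10\right)

Step 1: r(k) = (8*k**3 + 33*k**2 + 53*k + 31)/(8*k**3 + 9*k**2 + 11*k + 3).
So A=1 and B=1, with C=k**3 + 9*k**2/8 + 11*k/8 + 3/8.
f must satisfy (1)·f(k+1) − (1)·f(k) = k**3 + 9*k**2/8 + 11*k/8 + 3/8.
deg f ≤ 4 (via 0,0,3).
Solving with deg f ≤ 4: f(k) = k*(2*k**3 - k**2 + 3*k - 1)/8.
Get s_k = R·t_k = k*(2*k**3 - k**2 + 3*k - 1) with R(k) = B(k−1)f(k)/C(k) = k*(2*k**3 - k**2 + 3*k - 1)/(8*k**3 + 9*k**2 + 11*k + 3).
Δs = 8*k**3 + 9*k**2 + 11*k + 3, as required.
s_(n+1) = 2*n**4 + 7*n**3 + 12*n**2 + 10*n + 3 and s_(1) = 3, so S(n) = n*(2*n**3 + 7*n**2 + 12*n + 10).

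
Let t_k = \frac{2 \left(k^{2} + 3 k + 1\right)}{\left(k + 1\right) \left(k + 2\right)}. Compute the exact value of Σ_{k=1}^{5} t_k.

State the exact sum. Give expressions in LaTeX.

t_(k+1)/t_k = (k + 1)*(3*k + (k + 1)**2 + 4)/((k + 3)*(k**2 + 3*k + 1)).
Gosper form: A/B · C(k+1)/C(k) with A=k + 1, B=k + 3, C=k**2 + 3*k + 1.
Need (k + 1)·f(k+1) − (k + 2)·f(k) = k**2 + 3*k + 1.
deg f ≤ 2 (via 1,1,2).
Solving with deg f ≤ 2: f(k) = k**2.
Certificate R = B(k−1)f/C = k**2*(k + 2)/(k**2 + 3*k + 1) gives s_k = 2*k**2/(k + 1).
Verify: 2*(k**2 + 3*k + 1)/(k**2 + 3*k + 2) matches t_k.
Telescoping: Σ = s_(6) − s_(1) = 72/7 − (1) = 65/7.

Σ = 65/7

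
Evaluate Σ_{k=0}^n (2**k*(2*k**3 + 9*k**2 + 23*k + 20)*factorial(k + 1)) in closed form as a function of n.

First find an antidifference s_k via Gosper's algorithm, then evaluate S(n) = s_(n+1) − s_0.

Compute t_(k+1)/t_k: get 2*(2*k**4 + 19*k**3 + 77*k**2 + 148*k + 108)/(2*k**3 + 9*k**2 + 23*k + 20).
A = 2*k + 4, B = 1, C = k**3 + 9*k**2/2 + 23*k/2 + 10.
Set up (2*k + 4)·f(k+1) − (1)·f(k) − (k**3 + 9*k**2/2 + 23*k/2 + 10) = 0.
From deg A=1, deg B=0, deg C=3: d=2.
Coefficient equations give f(k) = (k**2 + k + 4)/2.
R(k) = B(k−1)·f(k)/C(k) = (k**2 + k + 4)/(2*k**3 + 9*k**2 + 23*k + 20); s_k = R·t_k = 2**k*(k**2 + k + 4)*factorial(k + 1).
s_(k+1) − s_k = 2**k*(2*k**3 + 9*k**2 + 23*k + 20)*factorial(k + 1) = t_k.
Σ_(k=0)^n t_k = s_(n+1) − s_(0) = (2**(n + 1)*(n**2 + 3*n + 6)*factorial(n + 2)) − (4), i.e. 2*2**n*n**4*factorial(n) + 12*2**n*n**3*factorial(n) + 34*2**n*n**2*factorial(n) + 48*2**n*n*factorial(n) + 24*2**n*factorial(n) - 4.

S(n) = 2*2**n*n**4*factorial(n) + 12*2**n*n**3*factorial(n) + 34*2**n*n**2*factorial(n) + 48*2**n*n*factorial(n) + 24*2**n*factorial(n) - 4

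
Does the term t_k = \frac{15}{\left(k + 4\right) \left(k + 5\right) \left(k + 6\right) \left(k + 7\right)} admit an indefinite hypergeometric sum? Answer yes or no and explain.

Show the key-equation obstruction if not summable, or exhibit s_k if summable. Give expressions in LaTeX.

r(k) = (k + 4)/(k + 8) after simplifying.
Take A(k)=k + 4, B(k)=k + 8, C(k)=1.
Solve (k + 4)·f(k+1) − (k + 7)·f(k) = 1.
deg f ≤ 3 (via 1,1,0).
Coefficient equations give f(k) = k*(k**2 + 15*k + 74)/360.
So s_k = (B(k−1)f/C)·t_k = (k*(k + 7)*(k**2 + 15*k + 74)/360)·t_k = k*(k**2 + 15*k + 74)/(24*(k + 4)*(k + 5)*(k + 6)).
Check: Δs_k = 15/(k**4 + 22*k**3 + 179*k**2 + 638*k + 840). ✓

Yes. s_k = \frac{k \left(k^{2} + 15 k + 74\right)}{24 \left(k + 4\right) \left(k + 5\right) \left(k + 6\right)}.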